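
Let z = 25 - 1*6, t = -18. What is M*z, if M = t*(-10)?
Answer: 3420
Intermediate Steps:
z = 19 (z = 25 - 6 = 19)
M = 180 (M = -18*(-10) = 180)
M*z = 180*19 = 3420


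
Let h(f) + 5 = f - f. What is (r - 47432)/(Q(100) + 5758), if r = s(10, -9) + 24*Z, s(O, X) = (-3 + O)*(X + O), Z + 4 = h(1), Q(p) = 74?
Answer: -47641/5832 ≈ -8.1689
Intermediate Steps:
h(f) = -5 (h(f) = -5 + (f - f) = -5 + 0 = -5)
Z = -9 (Z = -4 - 5 = -9)
s(O, X) = (-3 + O)*(O + X)
r = -209 (r = (10² - 3*10 - 3*(-9) + 10*(-9)) + 24*(-9) = (100 - 30 + 27 - 90) - 216 = 7 - 216 = -209)
(r - 47432)/(Q(100) + 5758) = (-209 - 47432)/(74 + 5758) = -47641/5832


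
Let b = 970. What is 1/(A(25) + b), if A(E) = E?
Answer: 1/995 ≈ 0.0010050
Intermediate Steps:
1/(A(25) + b) = 1/(25 + 970) = 1/995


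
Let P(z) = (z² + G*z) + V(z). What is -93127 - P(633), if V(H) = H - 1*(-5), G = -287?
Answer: -312783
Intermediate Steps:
V(H) = 5 + H (V(H) = H + 5 = 5 + H)
P(z) = 5 + z² - 286*z (P(z) = (z² - 287*z) + (5 + z) = 5 + z² - 286*z)
-93127 - P(633) = -93127 - (5 + 633² - 286*633) = -93127 - (5 + 400689 - 181038) = -93127 - 1*219656 = -93127 - 219656 = -312783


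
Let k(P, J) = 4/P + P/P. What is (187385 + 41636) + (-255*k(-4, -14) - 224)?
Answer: 228797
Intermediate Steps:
k(P, J) = 1 + 4/P (k(P, J) = 4/P + 1 = 1 + 4/P)
(187385 + 41636) + (-255*k(-4, -14) - 224) = (187385 + 41636) + (-255*(4 - 4)/(-4) - 224) = 229021 + (-(-255)*0/4 - 224) = 229021 + (-255*0 - 224) = 229021 + (0 - 224) = 229021 - 224 = 228797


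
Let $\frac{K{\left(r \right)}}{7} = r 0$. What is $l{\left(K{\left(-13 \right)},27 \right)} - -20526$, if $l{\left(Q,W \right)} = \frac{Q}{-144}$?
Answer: $20526$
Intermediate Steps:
$K{\left(r \right)} = 0$ ($K{\left(r \right)} = 7 r 0 = 7 \cdot 0 = 0$)
$l{\left(Q,W \right)} = - \frac{Q}{144}$ ($l{\left(Q,W \right)} = Q \left(- \frac{1}{144}\right) = - \frac{Q}{144}$)
$l{\left(K{\left(-13 \right)},27 \right)} - -20526 = \left(- \frac{1}{144}\right) 0 - -20526 = 0 + 20526 = 20526$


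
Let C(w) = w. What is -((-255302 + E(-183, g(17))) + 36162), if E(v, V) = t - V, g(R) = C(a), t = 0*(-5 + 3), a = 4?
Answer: 219144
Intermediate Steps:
t = 0 (t = 0*(-2) = 0)
g(R) = 4
E(v, V) = -V (E(v, V) = 0 - V = -V)
-((-255302 + E(-183, g(17))) + 36162) = -((-255302 - 1*4) + 36162) = -((-255302 - 4) + 36162) = -(-255306 + 36162) = -1*(-219144) = 219144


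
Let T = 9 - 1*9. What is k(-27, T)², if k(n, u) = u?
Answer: 0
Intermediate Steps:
T = 0 (T = 9 - 9 = 0)
k(-27, T)² = 0² = 0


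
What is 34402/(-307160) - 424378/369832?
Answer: -2235545421/1774962455 ≈ -1.2595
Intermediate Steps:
34402/(-307160) - 424378/369832 = 34402*(-1/307160) - 424378*1/369832 = -17201/153580 - 212189/184916 = -2235545421/1774962455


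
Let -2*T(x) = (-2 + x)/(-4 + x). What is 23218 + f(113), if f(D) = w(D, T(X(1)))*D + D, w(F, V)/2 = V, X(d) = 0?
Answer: 46549/2 ≈ 23275.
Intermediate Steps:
T(x) = -(-2 + x)/(2*(-4 + x))
w(F, V) = 2*V
f(D) = D/2 (f(D) = (2*((2 - 1*0)/(2*(-4 + 0))))*D + D = (2*((½)*(2 + 0)/(-4)))*D + D = (2*((½)*(-¼)*2))*D + D = (2*(-¼))*D + D = -D/2 + D = D/2)
23218 + f(113) = 23218 + (½)*113 = 23218 + 113/2 = 46549/2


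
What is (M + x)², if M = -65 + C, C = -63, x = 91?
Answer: 1369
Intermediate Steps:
M = -128 (M = -65 - 63 = -128)
(M + x)² = (-128 + 91)² = (-37)² = 1369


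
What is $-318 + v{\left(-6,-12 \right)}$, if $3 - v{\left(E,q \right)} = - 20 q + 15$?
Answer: $-570$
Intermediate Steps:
$v{\left(E,q \right)} = -12 + 20 q$ ($v{\left(E,q \right)} = 3 - \left(- 20 q + 15\right) = 3 - \left(15 - 20 q\right) = 3 + \left(-15 + 20 q\right) = -12 + 20 q$)
$-318 + v{\left(-6,-12 \right)} = -318 + \left(-12 + 20 \left(-12\right)\right) = -318 - 252 = -570$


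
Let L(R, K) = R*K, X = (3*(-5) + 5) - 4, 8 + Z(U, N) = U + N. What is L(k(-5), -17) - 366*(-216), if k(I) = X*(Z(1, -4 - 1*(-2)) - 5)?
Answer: 75724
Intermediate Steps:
Z(U, N) = -8 + N + U (Z(U, N) = -8 + (U + N) = -8 + (N + U) = -8 + N + U)
X = -14 (X = (-15 + 5) - 4 = -10 - 4 = -14)
k(I) = 196 (k(I) = -14*((-8 + (-4 - 1*(-2)) + 1) - 5) = -14*((-8 + (-4 + 2) + 1) - 5) = -14*((-8 - 2 + 1) - 5) = -14*(-9 - 5) = -14*(-14) = 196)
L(R, K) = K*R
L(k(-5), -17) - 366*(-216) = -17*196 - 366*(-216) = -3332 + 79056 = 75724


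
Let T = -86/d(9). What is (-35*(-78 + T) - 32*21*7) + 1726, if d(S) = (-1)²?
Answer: 2762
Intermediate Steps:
d(S) = 1
T = -86 (T = -86/1 = -86*1 = -86)
(-35*(-78 + T) - 32*21*7) + 1726 = (-35*(-78 - 86) - 32*21*7) + 1726 = (-35*(-164) - 672*7) + 1726 = (5740 - 4704) + 1726 = 1036 + 1726 = 2762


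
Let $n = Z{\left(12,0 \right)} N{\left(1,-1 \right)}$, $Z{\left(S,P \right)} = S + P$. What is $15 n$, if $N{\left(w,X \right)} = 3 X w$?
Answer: $-540$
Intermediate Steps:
$N{\left(w,X \right)} = 3 X w$
$Z{\left(S,P \right)} = P + S$
$n = -36$ ($n = \left(0 + 12\right) 3 \left(-1\right) 1 = 12 \left(-3\right) = -36$)
$15 n = 15 \left(-36\right) = -540$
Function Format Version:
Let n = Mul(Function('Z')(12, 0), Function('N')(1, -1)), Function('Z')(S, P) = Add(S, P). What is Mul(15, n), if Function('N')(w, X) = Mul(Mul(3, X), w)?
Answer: -540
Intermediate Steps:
Function('N')(w, X) = Mul(3, X, w)
Function('Z')(S, P) = Add(P, S)
n = -36 (n = Mul(Add(0, 12), Mul(3, -1, 1)) = Mul(12, -3) = -36)
Mul(15, n) = Mul(15, -36) = -540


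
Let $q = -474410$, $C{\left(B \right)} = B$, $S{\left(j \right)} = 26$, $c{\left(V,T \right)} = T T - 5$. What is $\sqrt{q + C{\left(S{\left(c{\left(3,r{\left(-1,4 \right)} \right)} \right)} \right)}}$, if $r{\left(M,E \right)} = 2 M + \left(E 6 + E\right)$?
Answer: $4 i \sqrt{29649} \approx 688.76 i$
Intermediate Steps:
$r{\left(M,E \right)} = 2 M + 7 E$ ($r{\left(M,E \right)} = 2 M + \left(6 E + E\right) = 2 M + 7 E$)
$c{\left(V,T \right)} = -5 + T^{2}$ ($c{\left(V,T \right)} = T^{2} - 5 = -5 + T^{2}$)
$\sqrt{q + C{\left(S{\left(c{\left(3,r{\left(-1,4 \right)} \right)} \right)} \right)}} = \sqrt{-474410 + 26} = \sqrt{-474384} = 4 i \sqrt{29649}$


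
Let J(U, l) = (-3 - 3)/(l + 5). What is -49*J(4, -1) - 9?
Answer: 129/2 ≈ 64.500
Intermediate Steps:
J(U, l) = -6/(5 + l)
-49*J(4, -1) - 9 = -(-294)/(5 - 1) - 9 = -(-294)/4 - 9 = -49*(-3/2) - 9 = 147/2 - 9 = 129/2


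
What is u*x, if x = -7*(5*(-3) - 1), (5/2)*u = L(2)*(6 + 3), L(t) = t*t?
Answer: 8064/5 ≈ 1612.8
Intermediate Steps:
L(t) = t**2
u = 72/5 (u = 2*(2**2*(6 + 3))/5 = 2*(4*9)/5 = (2/5)*36 = 72/5 ≈ 14.400)
x = 112 (x = -7*(-15 - 1) = -7*(-16) = 112)
u*x = (72/5)*112 = 8064/5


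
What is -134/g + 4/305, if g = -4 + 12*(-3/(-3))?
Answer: -20419/1220 ≈ -16.737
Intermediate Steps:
g = 8 (g = -4 + 12*(-3*(-⅓)) = -4 + 12*1 = -4 + 12 = 8)
-134/g + 4/305 = -134/8 + 4/305 = -134*⅛ + 4*(1/305) = -67/4 + 4/305 = -20419/1220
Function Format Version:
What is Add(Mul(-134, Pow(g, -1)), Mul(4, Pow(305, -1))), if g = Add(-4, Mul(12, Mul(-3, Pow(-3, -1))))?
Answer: Rational(-20419, 1220) ≈ -16.737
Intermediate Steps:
g = 8 (g = Add(-4, Mul(12, Mul(-3, Rational(-1, 3)))) = Add(-4, Mul(12, 1)) = Add(-4, 12) = 8)
Add(Mul(-134, Pow(g, -1)), Mul(4, Pow(305, -1))) = Add(Mul(-134, Pow(8, -1)), Mul(4, Pow(305, -1))) = Add(Mul(-134, Rational(1, 8)), Mul(4, Rational(1, 305))) = Add(Rational(-67, 4), Rational(4, 305)) = Rational(-20419, 1220)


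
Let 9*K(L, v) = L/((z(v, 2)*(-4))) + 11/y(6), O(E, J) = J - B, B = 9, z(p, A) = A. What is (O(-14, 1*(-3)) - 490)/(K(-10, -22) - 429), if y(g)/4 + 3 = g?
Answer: 27108/23153 ≈ 1.1708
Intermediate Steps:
O(E, J) = -9 + J (O(E, J) = J - 1*9 = J - 9 = -9 + J)
y(g) = -12 + 4*g
K(L, v) = 11/108 - L/72 (K(L, v) = (L/((2*(-4))) + 11/(-12 + 4*6))/9 = (L/(-8) + 11/(-12 + 24))/9 = (L*(-1/8) + 11/12)/9 = (-L/8 + 11*(1/12))/9 = (-L/8 + 11/12)/9 = (11/12 - L/8)/9 = 11/108 - L/72)
(O(-14, 1*(-3)) - 490)/(K(-10, -22) - 429) = ((-9 + 1*(-3)) - 490)/((11/108 - 1/72*(-10)) - 429) = ((-9 - 3) - 490)/((11/108 + 5/36) - 429) = (-12 - 490)/(13/54 - 429) = -502/(-23153/54) = -502*(-54/23153) = 27108/23153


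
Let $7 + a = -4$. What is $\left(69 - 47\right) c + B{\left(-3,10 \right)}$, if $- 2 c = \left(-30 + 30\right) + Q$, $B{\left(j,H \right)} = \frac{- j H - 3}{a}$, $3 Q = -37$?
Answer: $\frac{4396}{33} \approx 133.21$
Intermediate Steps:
$Q = - \frac{37}{3}$ ($Q = \frac{1}{3} \left(-37\right) = - \frac{37}{3} \approx -12.333$)
$a = -11$ ($a = -7 - 4 = -11$)
$B{\left(j,H \right)} = \frac{3}{11} + \frac{H j}{11}$ ($B{\left(j,H \right)} = \frac{- j H - 3}{-11} = \left(- H j - 3\right) \left(- \frac{1}{11}\right) = \left(-3 - H j\right) \left(- \frac{1}{11}\right) = \frac{3}{11} + \frac{H j}{11}$)
$c = \frac{37}{6}$ ($c = - \frac{\left(-30 + 30\right) - \frac{37}{3}}{2} = - \frac{0 - \frac{37}{3}}{2} = \left(- \frac{1}{2}\right) \left(- \frac{37}{3}\right) = \frac{37}{6} \approx 6.1667$)
$\left(69 - 47\right) c + B{\left(-3,10 \right)} = \left(69 - 47\right) \frac{37}{6} + \left(\frac{3}{11} + \frac{1}{11} \cdot 10 \left(-3\right)\right) = 22 \cdot \frac{37}{6} + \left(\frac{3}{11} - \frac{30}{11}\right) = \frac{407}{3} - \frac{27}{11} = \frac{4396}{33}$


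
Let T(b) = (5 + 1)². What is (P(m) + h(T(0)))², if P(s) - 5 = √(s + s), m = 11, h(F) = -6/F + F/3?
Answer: 10993/36 + 101*√22/3 ≈ 463.27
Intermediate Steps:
T(b) = 36 (T(b) = 6² = 36)
h(F) = -6/F + F/3 (h(F) = -6/F + F*(⅓) = -6/F + F/3)
P(s) = 5 + √2*√s (P(s) = 5 + √(s + s) = 5 + √(2*s) = 5 + √2*√s)
(P(m) + h(T(0)))² = ((5 + √2*√11) + (-6/36 + (⅓)*36))² = ((5 + √22) + (-6*1/36 + 12))² = ((5 + √22) + (-⅙ + 12))² = ((5 + √22) + 71/6)² = (101/6 + √22)²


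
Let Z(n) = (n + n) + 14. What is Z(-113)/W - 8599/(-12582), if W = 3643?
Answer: 28658773/45836226 ≈ 0.62524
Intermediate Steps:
Z(n) = 14 + 2*n (Z(n) = 2*n + 14 = 14 + 2*n)
Z(-113)/W - 8599/(-12582) = (14 + 2*(-113))/3643 - 8599/(-12582) = (14 - 226)*(1/3643) - 8599*(-1/12582) = -212*1/3643 + 8599/12582 = -212/3643 + 8599/12582 = 28658773/45836226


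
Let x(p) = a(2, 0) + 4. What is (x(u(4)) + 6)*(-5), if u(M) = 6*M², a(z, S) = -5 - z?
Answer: -15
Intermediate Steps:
x(p) = -3 (x(p) = (-5 - 1*2) + 4 = (-5 - 2) + 4 = -7 + 4 = -3)
(x(u(4)) + 6)*(-5) = (-3 + 6)*(-5) = 3*(-5) = -15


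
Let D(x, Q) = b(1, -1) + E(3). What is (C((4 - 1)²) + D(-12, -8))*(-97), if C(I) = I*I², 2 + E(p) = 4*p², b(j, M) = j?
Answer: -74108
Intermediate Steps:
E(p) = -2 + 4*p²
C(I) = I³
D(x, Q) = 35 (D(x, Q) = 1 + (-2 + 4*3²) = 1 + (-2 + 4*9) = 1 + (-2 + 36) = 1 + 34 = 35)
(C((4 - 1)²) + D(-12, -8))*(-97) = (((4 - 1)²)³ + 35)*(-97) = ((3²)³ + 35)*(-97) = (9³ + 35)*(-97) = (729 + 35)*(-97) = 764*(-97) = -74108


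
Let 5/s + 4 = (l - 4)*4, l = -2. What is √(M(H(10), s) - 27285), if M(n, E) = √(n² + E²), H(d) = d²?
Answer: √(-5347860 + 35*√313601)/14 ≈ 164.88*I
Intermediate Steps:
s = -5/28 (s = 5/(-4 + (-2 - 4)*4) = 5/(-4 - 6*4) = 5/(-4 - 24) = 5/(-28) = 5*(-1/28) = -5/28 ≈ -0.17857)
M(n, E) = √(E² + n²)
√(M(H(10), s) - 27285) = √(√((-5/28)² + (10²)²) - 27285) = √(√(25/784 + 100²) - 27285) = √(√(25/784 + 10000) - 27285) = √(√(7840025/784) - 27285) = √(5*√313601/28 - 27285) = √(-27285 + 5*√313601/28)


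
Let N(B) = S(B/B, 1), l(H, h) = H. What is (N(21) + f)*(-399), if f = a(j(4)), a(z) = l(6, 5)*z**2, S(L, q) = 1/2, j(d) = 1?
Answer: -5187/2 ≈ -2593.5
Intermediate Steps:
S(L, q) = 1/2
N(B) = 1/2
a(z) = 6*z**2
f = 6 (f = 6*1**2 = 6*1 = 6)
(N(21) + f)*(-399) = (1/2 + 6)*(-399) = (13/2)*(-399) = -5187/2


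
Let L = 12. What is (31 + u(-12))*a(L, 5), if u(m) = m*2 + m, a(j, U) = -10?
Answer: 50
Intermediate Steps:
u(m) = 3*m (u(m) = 2*m + m = 3*m)
(31 + u(-12))*a(L, 5) = (31 + 3*(-12))*(-10) = (31 - 36)*(-10) = -5*(-10) = 50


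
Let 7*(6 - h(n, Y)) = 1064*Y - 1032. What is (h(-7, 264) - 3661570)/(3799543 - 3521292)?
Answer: -25910812/1947757 ≈ -13.303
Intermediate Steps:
h(n, Y) = 1074/7 - 152*Y (h(n, Y) = 6 - (1064*Y - 1032)/7 = 6 - (-1032 + 1064*Y)/7 = 6 + (1032/7 - 152*Y) = 1074/7 - 152*Y)
(h(-7, 264) - 3661570)/(3799543 - 3521292) = ((1074/7 - 152*264) - 3661570)/(3799543 - 3521292) = ((1074/7 - 40128) - 3661570)/278251 = (-279822/7 - 3661570)*(1/278251) = -25910812/7*1/278251 = -25910812/1947757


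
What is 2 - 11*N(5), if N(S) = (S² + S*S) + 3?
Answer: -581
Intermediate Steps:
N(S) = 3 + 2*S² (N(S) = (S² + S²) + 3 = 2*S² + 3 = 3 + 2*S²)
2 - 11*N(5) = 2 - 11*(3 + 2*5²) = 2 - 11*(3 + 2*25) = 2 - 11*(3 + 50) = 2 - 11*53 = 2 - 583 = -581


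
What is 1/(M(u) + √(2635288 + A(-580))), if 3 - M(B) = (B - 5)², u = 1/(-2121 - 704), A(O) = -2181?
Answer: 1401413719230625/167672737210927217874 + 63690375390625*√2633107/167672737210927217874 ≈ 0.00062473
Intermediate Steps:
u = -1/2825 (u = 1/(-2825) = -1/2825 ≈ -0.00035398)
M(B) = 3 - (-5 + B)² (M(B) = 3 - (B - 5)² = 3 - (-5 + B)²)
1/(M(u) + √(2635288 + A(-580))) = 1/((3 - (-5 - 1/2825)²) + √(2635288 - 2181)) = 1/((3 - (-14126/2825)²) + √2633107) = 1/((3 - 1*199543876/7980625) + √2633107) = 1/((3 - 199543876/7980625) + √2633107) = 1/(-175602001/7980625 + √2633107)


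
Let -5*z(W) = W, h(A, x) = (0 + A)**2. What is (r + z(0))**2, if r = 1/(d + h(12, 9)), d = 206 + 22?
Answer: 1/138384 ≈ 7.2263e-6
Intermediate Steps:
d = 228
h(A, x) = A**2
z(W) = -W/5
r = 1/372 (r = 1/(228 + 12**2) = 1/(228 + 144) = 1/372 ≈ 0.0026882)
(r + z(0))**2 = (1/372 - 1/5*0)**2 = (1/372 + 0)**2 = (1/372)**2 = 1/138384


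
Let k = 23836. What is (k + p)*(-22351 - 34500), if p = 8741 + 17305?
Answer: -2835841582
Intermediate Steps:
p = 26046
(k + p)*(-22351 - 34500) = (23836 + 26046)*(-22351 - 34500) = 49882*(-56851) = -2835841582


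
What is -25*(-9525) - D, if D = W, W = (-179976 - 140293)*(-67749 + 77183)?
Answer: 3021655871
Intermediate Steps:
W = -3021417746 (W = -320269*9434 = -3021417746)
D = -3021417746
-25*(-9525) - D = -25*(-9525) - 1*(-3021417746) = 238125 + 3021417746 = 3021655871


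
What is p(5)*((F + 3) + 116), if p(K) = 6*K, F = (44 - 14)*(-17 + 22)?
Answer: 8070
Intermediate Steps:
F = 150 (F = 30*5 = 150)
p(5)*((F + 3) + 116) = (6*5)*((150 + 3) + 116) = 30*(153 + 116) = 30*269 = 8070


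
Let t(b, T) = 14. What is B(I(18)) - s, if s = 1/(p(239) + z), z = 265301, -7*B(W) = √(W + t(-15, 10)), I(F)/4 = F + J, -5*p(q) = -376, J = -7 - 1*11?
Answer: -5/1326881 - √14/7 ≈ -0.53453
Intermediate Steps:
J = -18 (J = -7 - 11 = -18)
p(q) = 376/5 (p(q) = -⅕*(-376) = 376/5)
I(F) = -72 + 4*F (I(F) = 4*(F - 18) = 4*(-18 + F) = -72 + 4*F)
B(W) = -√(14 + W)/7 (B(W) = -√(W + 14)/7 = -√(14 + W)/7)
s = 5/1326881 (s = 1/(376/5 + 265301) = 1/(1326881/5) = 5/1326881 ≈ 3.7682e-6)
B(I(18)) - s = -√(14 + (-72 + 4*18))/7 - 1*5/1326881 = -√(14 + (-72 + 72))/7 - 5/1326881 = -√(14 + 0)/7 - 5/1326881 = -√14/7 - 5/1326881 = -5/1326881 - √14/7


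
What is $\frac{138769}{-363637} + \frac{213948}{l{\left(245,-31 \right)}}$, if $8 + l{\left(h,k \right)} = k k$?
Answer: $\frac{77667162019}{346546061} \approx 224.12$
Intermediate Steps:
$l{\left(h,k \right)} = -8 + k^{2}$ ($l{\left(h,k \right)} = -8 + k k = -8 + k^{2}$)
$\frac{138769}{-363637} + \frac{213948}{l{\left(245,-31 \right)}} = \frac{138769}{-363637} + \frac{213948}{-8 + \left(-31\right)^{2}} = 138769 \left(- \frac{1}{363637}\right) + \frac{213948}{-8 + 961} = - \frac{138769}{363637} + \frac{213948}{953} = \frac{77667162019}{346546061}$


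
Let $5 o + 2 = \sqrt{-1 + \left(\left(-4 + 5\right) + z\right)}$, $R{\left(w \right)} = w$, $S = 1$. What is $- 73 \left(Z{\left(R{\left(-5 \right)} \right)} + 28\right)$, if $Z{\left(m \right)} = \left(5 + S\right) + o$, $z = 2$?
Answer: $- \frac{12264}{5} - \frac{73 \sqrt{2}}{5} \approx -2473.4$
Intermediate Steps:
$o = - \frac{2}{5} + \frac{\sqrt{2}}{5}$ ($o = - \frac{2}{5} + \frac{\sqrt{-1 + \left(\left(-4 + 5\right) + 2\right)}}{5} = - \frac{2}{5} + \frac{\sqrt{-1 + \left(1 + 2\right)}}{5} = - \frac{2}{5} + \frac{\sqrt{-1 + 3}}{5} = - \frac{2}{5} + \frac{\sqrt{2}}{5} \approx -0.11716$)
$Z{\left(m \right)} = \frac{28}{5} + \frac{\sqrt{2}}{5}$ ($Z{\left(m \right)} = \left(5 + 1\right) - \left(\frac{2}{5} - \frac{\sqrt{2}}{5}\right) = 6 - \left(\frac{2}{5} - \frac{\sqrt{2}}{5}\right) = \frac{28}{5} + \frac{\sqrt{2}}{5}$)
$- 73 \left(Z{\left(R{\left(-5 \right)} \right)} + 28\right) = - 73 \left(\left(\frac{28}{5} + \frac{\sqrt{2}}{5}\right) + 28\right) = - 73 \left(\frac{168}{5} + \frac{\sqrt{2}}{5}\right) = - \frac{12264}{5} - \frac{73 \sqrt{2}}{5}$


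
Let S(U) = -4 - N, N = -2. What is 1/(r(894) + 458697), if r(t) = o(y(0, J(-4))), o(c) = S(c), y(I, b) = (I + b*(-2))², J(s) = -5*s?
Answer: 1/458695 ≈ 2.1801e-6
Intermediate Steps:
y(I, b) = (I - 2*b)²
S(U) = -2 (S(U) = -4 - 1*(-2) = -4 + 2 = -2)
o(c) = -2
r(t) = -2
1/(r(894) + 458697) = 1/(-2 + 458697) = 1/458695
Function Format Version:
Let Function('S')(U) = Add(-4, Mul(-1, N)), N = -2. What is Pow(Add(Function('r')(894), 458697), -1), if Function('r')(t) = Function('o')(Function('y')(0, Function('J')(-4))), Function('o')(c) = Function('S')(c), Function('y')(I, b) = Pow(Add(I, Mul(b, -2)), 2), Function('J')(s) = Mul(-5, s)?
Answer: Rational(1, 458695) ≈ 2.1801e-6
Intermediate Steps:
Function('y')(I, b) = Pow(Add(I, Mul(-2, b)), 2)
Function('S')(U) = -2 (Function('S')(U) = Add(-4, Mul(-1, -2)) = Add(-4, 2) = -2)
Function('o')(c) = -2
Function('r')(t) = -2
Pow(Add(Function('r')(894), 458697), -1) = Pow(Add(-2, 458697), -1) = Pow(458695, -1) = Rational(1, 458695)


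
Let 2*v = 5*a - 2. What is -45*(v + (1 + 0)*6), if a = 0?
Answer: -225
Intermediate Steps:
v = -1 (v = (5*0 - 2)/2 = (0 - 2)/2 = (1/2)*(-2) = -1)
-45*(v + (1 + 0)*6) = -45*(-1 + (1 + 0)*6) = -45*(-1 + 1*6) = -45*(-1 + 6) = -45*5 = -225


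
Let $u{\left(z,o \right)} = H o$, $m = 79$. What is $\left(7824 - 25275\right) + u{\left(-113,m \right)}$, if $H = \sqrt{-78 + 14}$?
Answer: $-17451 + 632 i \approx -17451.0 + 632.0 i$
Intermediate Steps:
$H = 8 i$ ($H = \sqrt{-64} = 8 i \approx 8.0 i$)
$u{\left(z,o \right)} = 8 i o$
$\left(7824 - 25275\right) + u{\left(-113,m \right)} = \left(7824 - 25275\right) + 8 i 79 = -17451 + 632 i$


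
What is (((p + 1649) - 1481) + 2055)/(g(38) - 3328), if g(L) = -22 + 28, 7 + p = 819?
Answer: -3035/3322 ≈ -0.91361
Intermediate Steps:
p = 812 (p = -7 + 819 = 812)
g(L) = 6
(((p + 1649) - 1481) + 2055)/(g(38) - 3328) = (((812 + 1649) - 1481) + 2055)/(6 - 3328) = ((2461 - 1481) + 2055)/(-3322) = (980 + 2055)*(-1/3322) = 3035*(-1/3322) = -3035/3322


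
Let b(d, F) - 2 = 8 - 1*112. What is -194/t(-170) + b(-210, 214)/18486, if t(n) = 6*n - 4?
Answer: 290153/1577472 ≈ 0.18394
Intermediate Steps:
b(d, F) = -102 (b(d, F) = 2 + (8 - 1*112) = 2 + (8 - 112) = 2 - 104 = -102)
t(n) = -4 + 6*n
-194/t(-170) + b(-210, 214)/18486 = -194/(-4 + 6*(-170)) - 102/18486 = -194/(-4 - 1020) - 102*1/18486 = -194/(-1024) - 17/3081 = -194*(-1/1024) - 17/3081 = 97/512 - 17/3081 = 290153/1577472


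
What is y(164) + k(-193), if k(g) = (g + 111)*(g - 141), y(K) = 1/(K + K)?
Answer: 8983265/328 ≈ 27388.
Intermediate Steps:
y(K) = 1/(2*K)
k(g) = (-141 + g)*(111 + g) (k(g) = (111 + g)*(-141 + g) = (-141 + g)*(111 + g))
y(164) + k(-193) = (½)/164 + (-15651 + (-193)² - 30*(-193)) = (½)*(1/164) + (-15651 + 37249 + 5790) = 1/328 + 27388 = 8983265/328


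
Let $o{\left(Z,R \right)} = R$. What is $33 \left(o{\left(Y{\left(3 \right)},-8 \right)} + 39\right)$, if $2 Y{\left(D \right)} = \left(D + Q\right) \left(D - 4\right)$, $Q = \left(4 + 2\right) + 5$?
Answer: $1023$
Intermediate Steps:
$Q = 11$ ($Q = 6 + 5 = 11$)
$Y{\left(D \right)} = \frac{\left(-4 + D\right) \left(11 + D\right)}{2}$ ($Y{\left(D \right)} = \frac{\left(D + 11\right) \left(D - 4\right)}{2} = \frac{\left(11 + D\right) \left(-4 + D\right)}{2} = \frac{\left(-4 + D\right) \left(11 + D\right)}{2}$)
$33 \left(o{\left(Y{\left(3 \right)},-8 \right)} + 39\right) = 33 \left(-8 + 39\right) = 33 \cdot 31 = 1023$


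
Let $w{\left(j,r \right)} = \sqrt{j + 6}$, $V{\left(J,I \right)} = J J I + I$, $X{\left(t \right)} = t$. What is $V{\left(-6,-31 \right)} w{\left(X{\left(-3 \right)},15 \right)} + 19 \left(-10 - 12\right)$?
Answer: $-418 - 1147 \sqrt{3} \approx -2404.7$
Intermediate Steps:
$V{\left(J,I \right)} = I + I J^{2}$ ($V{\left(J,I \right)} = J^{2} I + I = I J^{2} + I = I + I J^{2}$)
$w{\left(j,r \right)} = \sqrt{6 + j}$
$V{\left(-6,-31 \right)} w{\left(X{\left(-3 \right)},15 \right)} + 19 \left(-10 - 12\right) = - 31 \left(1 + \left(-6\right)^{2}\right) \sqrt{6 - 3} + 19 \left(-10 - 12\right) = - 31 \left(1 + 36\right) \sqrt{3} + 19 \left(-22\right) = \left(-31\right) 37 \sqrt{3} - 418 = - 1147 \sqrt{3} - 418 = -418 - 1147 \sqrt{3}$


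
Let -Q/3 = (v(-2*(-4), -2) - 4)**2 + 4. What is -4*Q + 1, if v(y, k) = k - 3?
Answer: 1021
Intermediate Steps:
v(y, k) = -3 + k
Q = -255 (Q = -3*(((-3 - 2) - 4)**2 + 4) = -3*((-5 - 4)**2 + 4) = -3*((-9)**2 + 4) = -3*(81 + 4) = -3*85 = -255)
-4*Q + 1 = -4*(-255) + 1 = 1020 + 1 = 1021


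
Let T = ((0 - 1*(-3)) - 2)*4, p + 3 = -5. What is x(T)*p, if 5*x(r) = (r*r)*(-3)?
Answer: 384/5 ≈ 76.800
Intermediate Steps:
p = -8 (p = -3 - 5 = -8)
T = 4 (T = ((0 + 3) - 2)*4 = (3 - 2)*4 = 1*4 = 4)
x(r) = -3*r²/5 (x(r) = ((r*r)*(-3))/5 = (r²*(-3))/5 = (-3*r²)/5 = -3*r²/5)
x(T)*p = -⅗*4²*(-8) = -⅗*16*(-8) = -48/5*(-8) = 384/5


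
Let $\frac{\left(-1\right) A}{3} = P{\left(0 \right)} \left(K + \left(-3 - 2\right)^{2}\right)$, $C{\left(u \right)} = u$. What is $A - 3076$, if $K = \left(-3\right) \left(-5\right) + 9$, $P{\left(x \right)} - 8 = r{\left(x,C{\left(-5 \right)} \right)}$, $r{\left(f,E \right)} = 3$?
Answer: $-4693$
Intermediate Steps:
$P{\left(x \right)} = 11$ ($P{\left(x \right)} = 8 + 3 = 11$)
$K = 24$ ($K = 15 + 9 = 24$)
$A = -1617$ ($A = - 3 \cdot 11 \left(24 + \left(-3 - 2\right)^{2}\right) = - 3 \cdot 11 \left(24 + \left(-5\right)^{2}\right) = - 3 \cdot 11 \left(24 + 25\right) = - 3 \cdot 11 \cdot 49 = \left(-3\right) 539 = -1617$)
$A - 3076 = -1617 - 3076 = -4693$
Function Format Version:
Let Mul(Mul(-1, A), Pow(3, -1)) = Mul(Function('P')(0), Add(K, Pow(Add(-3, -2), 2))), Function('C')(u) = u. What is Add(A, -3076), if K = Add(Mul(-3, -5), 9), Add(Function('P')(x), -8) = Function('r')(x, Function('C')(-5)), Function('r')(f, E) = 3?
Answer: -4693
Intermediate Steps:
Function('P')(x) = 11 (Function('P')(x) = Add(8, 3) = 11)
K = 24 (K = Add(15, 9) = 24)
A = -1617 (A = Mul(-3, Mul(11, Add(24, Pow(Add(-3, -2), 2)))) = Mul(-3, Mul(11, Add(24, Pow(-5, 2)))) = Mul(-3, Mul(11, Add(24, 25))) = Mul(-3, Mul(11, 49)) = Mul(-3, 539) = -1617)
Add(A, -3076) = Add(-1617, -3076) = -4693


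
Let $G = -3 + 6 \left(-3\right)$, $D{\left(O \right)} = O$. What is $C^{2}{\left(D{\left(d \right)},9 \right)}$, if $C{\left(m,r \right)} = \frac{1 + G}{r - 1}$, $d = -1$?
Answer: $\frac{25}{4} \approx 6.25$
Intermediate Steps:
$G = -21$ ($G = -3 - 18 = -21$)
$C{\left(m,r \right)} = - \frac{20}{-1 + r}$ ($C{\left(m,r \right)} = \frac{1 - 21}{r - 1} = - \frac{20}{-1 + r}$)
$C^{2}{\left(D{\left(d \right)},9 \right)} = \left(- \frac{20}{-1 + 9}\right)^{2} = \left(- \frac{20}{8}\right)^{2} = \left(\left(-20\right) \frac{1}{8}\right)^{2} = \left(- \frac{5}{2}\right)^{2} = \frac{25}{4}$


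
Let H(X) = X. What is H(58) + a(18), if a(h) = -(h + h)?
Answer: 22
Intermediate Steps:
a(h) = -2*h
H(58) + a(18) = 58 - 2*18 = 58 - 36 = 22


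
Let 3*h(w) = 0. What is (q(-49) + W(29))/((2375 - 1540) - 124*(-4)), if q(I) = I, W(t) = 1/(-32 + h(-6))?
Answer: -1569/42592 ≈ -0.036838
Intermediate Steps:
h(w) = 0 (h(w) = (1/3)*0 = 0)
W(t) = -1/32 (W(t) = 1/(-32 + 0) = 1/(-32) = -1/32)
(q(-49) + W(29))/((2375 - 1540) - 124*(-4)) = (-49 - 1/32)/((2375 - 1540) - 124*(-4)) = -1569/(32*(835 + 496)) = -1569/32/1331 = -1569/32*1/1331 = -1569/42592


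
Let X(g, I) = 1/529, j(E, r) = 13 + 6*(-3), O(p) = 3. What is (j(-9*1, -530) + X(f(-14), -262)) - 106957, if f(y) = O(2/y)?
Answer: -56582897/529 ≈ -1.0696e+5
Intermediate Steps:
f(y) = 3
j(E, r) = -5 (j(E, r) = 13 - 18 = -5)
X(g, I) = 1/529
(j(-9*1, -530) + X(f(-14), -262)) - 106957 = (-5 + 1/529) - 106957 = -2644/529 - 106957 = -56582897/529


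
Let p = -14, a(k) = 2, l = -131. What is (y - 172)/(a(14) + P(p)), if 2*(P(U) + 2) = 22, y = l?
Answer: -303/11 ≈ -27.545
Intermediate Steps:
y = -131
P(U) = 9 (P(U) = -2 + (½)*22 = -2 + 11 = 9)
(y - 172)/(a(14) + P(p)) = (-131 - 172)/(2 + 9) = -303/11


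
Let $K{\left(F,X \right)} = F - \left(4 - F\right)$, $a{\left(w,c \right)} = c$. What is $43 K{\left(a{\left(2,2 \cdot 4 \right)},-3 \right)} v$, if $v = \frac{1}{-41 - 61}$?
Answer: $- \frac{86}{17} \approx -5.0588$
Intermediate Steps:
$v = - \frac{1}{102}$ ($v = \frac{1}{-102} = - \frac{1}{102} \approx -0.0098039$)
$K{\left(F,X \right)} = -4 + 2 F$ ($K{\left(F,X \right)} = F + \left(-4 + F\right) = -4 + 2 F$)
$43 K{\left(a{\left(2,2 \cdot 4 \right)},-3 \right)} v = 43 \left(-4 + 2 \cdot 2 \cdot 4\right) \left(- \frac{1}{102}\right) = 43 \left(-4 + 2 \cdot 8\right) \left(- \frac{1}{102}\right) = 43 \left(-4 + 16\right) \left(- \frac{1}{102}\right) = 43 \cdot 12 \left(- \frac{1}{102}\right) = 516 \left(- \frac{1}{102}\right) = - \frac{86}{17}$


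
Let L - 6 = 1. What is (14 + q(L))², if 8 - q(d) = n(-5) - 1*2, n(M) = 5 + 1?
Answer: 324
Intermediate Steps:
L = 7 (L = 6 + 1 = 7)
n(M) = 6
q(d) = 4 (q(d) = 8 - (6 - 1*2) = 8 - (6 - 2) = 8 - 1*4 = 8 - 4 = 4)
(14 + q(L))² = (14 + 4)² = 18² = 324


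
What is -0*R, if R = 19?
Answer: 0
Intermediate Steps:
-0*R = -0*19 = -1*0 = 0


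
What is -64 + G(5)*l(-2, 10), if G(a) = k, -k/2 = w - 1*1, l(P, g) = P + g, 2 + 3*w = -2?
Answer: -80/3 ≈ -26.667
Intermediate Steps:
w = -4/3 (w = -2/3 + (1/3)*(-2) = -2/3 - 2/3 = -4/3 ≈ -1.3333)
k = 14/3 (k = -2*(-4/3 - 1*1) = -2*(-4/3 - 1) = -2*(-7/3) = 14/3 ≈ 4.6667)
G(a) = 14/3
-64 + G(5)*l(-2, 10) = -64 + 14*(-2 + 10)/3 = -64 + (14/3)*8 = -64 + 112/3 = -80/3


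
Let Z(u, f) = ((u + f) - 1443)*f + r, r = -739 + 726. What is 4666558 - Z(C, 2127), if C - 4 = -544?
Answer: 4360283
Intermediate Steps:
C = -540 (C = 4 - 544 = -540)
r = -13
Z(u, f) = -13 + f*(-1443 + f + u) (Z(u, f) = ((u + f) - 1443)*f - 13 = ((f + u) - 1443)*f - 13 = (-1443 + f + u)*f - 13 = f*(-1443 + f + u) - 13 = -13 + f*(-1443 + f + u))
4666558 - Z(C, 2127) = 4666558 - (-13 + 2127**2 - 1443*2127 + 2127*(-540)) = 4666558 - (-13 + 4524129 - 3069261 - 1148580) = 4666558 - 1*306275 = 4666558 - 306275 = 4360283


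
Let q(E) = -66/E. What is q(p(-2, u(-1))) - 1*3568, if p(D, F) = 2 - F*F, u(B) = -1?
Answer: -3634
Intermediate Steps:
p(D, F) = 2 - F²
q(p(-2, u(-1))) - 1*3568 = -66/(2 - 1*(-1)²) - 1*3568 = -66/(2 - 1*1) - 3568 = -66/(2 - 1) - 3568 = -66/1 - 3568 = -66*1 - 3568 = -66 - 3568 = -3634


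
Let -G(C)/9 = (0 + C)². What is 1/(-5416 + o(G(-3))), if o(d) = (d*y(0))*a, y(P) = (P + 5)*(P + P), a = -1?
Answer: -1/5416 ≈ -0.00018464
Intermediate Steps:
G(C) = -9*C² (G(C) = -9*(0 + C)² = -9*C²)
y(P) = 2*P*(5 + P) (y(P) = (5 + P)*(2*P) = 2*P*(5 + P))
o(d) = 0 (o(d) = (d*(2*0*(5 + 0)))*(-1) = (d*(2*0*5))*(-1) = (d*0)*(-1) = 0*(-1) = 0)
1/(-5416 + o(G(-3))) = 1/(-5416 + 0) = 1/(-5416) = -1/5416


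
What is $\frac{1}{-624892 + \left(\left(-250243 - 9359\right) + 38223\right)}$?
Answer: $- \frac{1}{846271} \approx -1.1817 \cdot 10^{-6}$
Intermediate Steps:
$\frac{1}{-624892 + \left(\left(-250243 - 9359\right) + 38223\right)} = \frac{1}{-624892 + \left(-259602 + 38223\right)} = \frac{1}{-624892 - 221379} = \frac{1}{-846271} = - \frac{1}{846271}$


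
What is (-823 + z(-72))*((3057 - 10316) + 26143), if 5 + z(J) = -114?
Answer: -17788728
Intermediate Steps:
z(J) = -119 (z(J) = -5 - 114 = -119)
(-823 + z(-72))*((3057 - 10316) + 26143) = (-823 - 119)*((3057 - 10316) + 26143) = -942*(-7259 + 26143) = -942*18884 = -17788728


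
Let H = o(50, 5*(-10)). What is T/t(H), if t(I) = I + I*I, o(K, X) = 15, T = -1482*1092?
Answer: -67431/10 ≈ -6743.1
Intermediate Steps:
T = -1618344
H = 15
t(I) = I + I²
T/t(H) = -1618344*1/(15*(1 + 15)) = -1618344/(15*16) = -1618344/240 = -1618344*1/240 = -67431/10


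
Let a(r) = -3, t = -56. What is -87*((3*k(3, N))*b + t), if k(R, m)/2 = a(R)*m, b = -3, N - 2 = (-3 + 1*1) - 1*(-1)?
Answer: 174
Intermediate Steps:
N = 1 (N = 2 + ((-3 + 1*1) - 1*(-1)) = 2 + ((-3 + 1) + 1) = 2 + (-2 + 1) = 2 - 1 = 1)
k(R, m) = -6*m (k(R, m) = 2*(-3*m) = -6*m)
-87*((3*k(3, N))*b + t) = -87*((3*(-6*1))*(-3) - 56) = -87*((3*(-6))*(-3) - 56) = -87*(-18*(-3) - 56) = -87*(54 - 56) = -87*(-2) = 174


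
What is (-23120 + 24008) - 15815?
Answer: -14927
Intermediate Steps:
(-23120 + 24008) - 15815 = 888 - 15815 = -14927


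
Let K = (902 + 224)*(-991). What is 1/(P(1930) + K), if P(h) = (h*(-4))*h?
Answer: -1/16015466 ≈ -6.2440e-8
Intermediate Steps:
P(h) = -4*h**2 (P(h) = (-4*h)*h = -4*h**2)
K = -1115866 (K = 1126*(-991) = -1115866)
1/(P(1930) + K) = 1/(-4*1930**2 - 1115866) = 1/(-4*3724900 - 1115866) = 1/(-14899600 - 1115866) = 1/(-16015466) = -1/16015466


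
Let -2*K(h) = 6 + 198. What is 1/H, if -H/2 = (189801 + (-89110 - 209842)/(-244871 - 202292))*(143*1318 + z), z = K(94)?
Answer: -447163/31975123580575160 ≈ -1.3985e-11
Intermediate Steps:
K(h) = -102 (K(h) = -(6 + 198)/2 = -½*204 = -102)
z = -102
H = -31975123580575160/447163 (H = -2*(189801 + (-89110 - 209842)/(-244871 - 202292))*(143*1318 - 102) = -2*(189801 - 298952/(-447163))*(188474 - 102) = -2*(189801 - 298952*(-1/447163))*188372 = -2*(189801 + 298952/447163)*188372 = -169744567030*188372/447163 = -2*15987561790287580/447163 = -31975123580575160/447163 ≈ -7.1507e+10)
1/H = 1/(-31975123580575160/447163) = -447163/31975123580575160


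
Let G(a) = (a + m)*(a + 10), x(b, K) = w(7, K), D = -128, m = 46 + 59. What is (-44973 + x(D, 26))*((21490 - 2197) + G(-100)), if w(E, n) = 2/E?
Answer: -5931945987/7 ≈ -8.4742e+8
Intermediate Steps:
m = 105
x(b, K) = 2/7
G(a) = (10 + a)*(105 + a) (G(a) = (a + 105)*(a + 10) = (105 + a)*(10 + a) = (10 + a)*(105 + a))
(-44973 + x(D, 26))*((21490 - 2197) + G(-100)) = (-44973 + 2/7)*((21490 - 2197) + (1050 + (-100)² + 115*(-100))) = -314809*(19293 + (1050 + 10000 - 11500))/7 = -314809*(19293 - 450)/7 = -314809/7*18843 = -5931945987/7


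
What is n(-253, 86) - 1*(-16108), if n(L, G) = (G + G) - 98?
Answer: 16182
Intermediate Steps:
n(L, G) = -98 + 2*G (n(L, G) = 2*G - 98 = -98 + 2*G)
n(-253, 86) - 1*(-16108) = (-98 + 2*86) - 1*(-16108) = (-98 + 172) + 16108 = 74 + 16108 = 16182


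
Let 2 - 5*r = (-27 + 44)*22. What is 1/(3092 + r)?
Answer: 5/15088 ≈ 0.00033139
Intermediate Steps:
r = -372/5 (r = 2/5 - (-27 + 44)*22/5 = 2/5 - 17*22/5 = 2/5 - 1/5*374 = 2/5 - 374/5 = -372/5 ≈ -74.400)
1/(3092 + r) = 1/(3092 - 372/5) = 1/(15088/5) = 5/15088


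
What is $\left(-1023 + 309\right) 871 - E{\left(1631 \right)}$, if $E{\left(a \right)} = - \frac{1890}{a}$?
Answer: $- \frac{144901032}{233} \approx -6.2189 \cdot 10^{5}$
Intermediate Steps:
$\left(-1023 + 309\right) 871 - E{\left(1631 \right)} = \left(-1023 + 309\right) 871 - - \frac{1890}{1631} = \left(-714\right) 871 - \left(-1890\right) \frac{1}{1631} = -621894 - - \frac{270}{233} = -621894 + \frac{270}{233} = - \frac{144901032}{233}$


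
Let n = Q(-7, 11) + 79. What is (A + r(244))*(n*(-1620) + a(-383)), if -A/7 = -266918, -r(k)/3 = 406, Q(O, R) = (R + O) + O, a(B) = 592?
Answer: -228785261824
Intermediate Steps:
Q(O, R) = R + 2*O (Q(O, R) = (O + R) + O = R + 2*O)
r(k) = -1218 (r(k) = -3*406 = -1218)
A = 1868426 (A = -7*(-266918) = 1868426)
n = 76 (n = (11 + 2*(-7)) + 79 = (11 - 14) + 79 = -3 + 79 = 76)
(A + r(244))*(n*(-1620) + a(-383)) = (1868426 - 1218)*(76*(-1620) + 592) = 1867208*(-123120 + 592) = 1867208*(-122528) = -228785261824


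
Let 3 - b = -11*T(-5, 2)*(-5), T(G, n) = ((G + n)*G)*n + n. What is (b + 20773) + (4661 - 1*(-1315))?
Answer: 24992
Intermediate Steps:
T(G, n) = n + G*n*(G + n) (T(G, n) = (G*(G + n))*n + n = G*n*(G + n) + n = n + G*n*(G + n))
b = -1757 (b = 3 - (-22*(1 + (-5)² - 5*2))*(-5) = 3 - (-22*(1 + 25 - 10))*(-5) = 3 - (-22*16)*(-5) = 3 - (-11*32)*(-5) = 3 - (-352)*(-5) = 3 - 1*1760 = 3 - 1760 = -1757)
(b + 20773) + (4661 - 1*(-1315)) = (-1757 + 20773) + (4661 - 1*(-1315)) = 19016 + (4661 + 1315) = 19016 + 5976 = 24992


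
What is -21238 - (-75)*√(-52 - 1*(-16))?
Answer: -21238 + 450*I ≈ -21238.0 + 450.0*I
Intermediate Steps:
-21238 - (-75)*√(-52 - 1*(-16)) = -21238 - (-75)*√(-52 + 16) = -21238 - (-75)*√(-36) = -21238 - (-75)*6*I = -21238 - (-450)*I = -21238 + 450*I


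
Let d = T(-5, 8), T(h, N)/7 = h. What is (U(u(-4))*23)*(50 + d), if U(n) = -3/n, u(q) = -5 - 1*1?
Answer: 345/2 ≈ 172.50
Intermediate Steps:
T(h, N) = 7*h
d = -35 (d = 7*(-5) = -35)
u(q) = -6 (u(q) = -5 - 1 = -6)
(U(u(-4))*23)*(50 + d) = (-3/(-6)*23)*(50 - 35) = (-3*(-⅙)*23)*15 = ((½)*23)*15 = (23/2)*15 = 345/2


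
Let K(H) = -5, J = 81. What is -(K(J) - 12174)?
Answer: 12179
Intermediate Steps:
-(K(J) - 12174) = -(-5 - 12174) = -1*(-12179) = 12179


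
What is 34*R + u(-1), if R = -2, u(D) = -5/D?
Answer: -63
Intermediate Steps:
34*R + u(-1) = 34*(-2) - 5/(-1) = -68 - 5*(-1) = -68 + 5 = -63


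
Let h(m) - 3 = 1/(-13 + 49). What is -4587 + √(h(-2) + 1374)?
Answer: -4587 + √49573/6 ≈ -4549.9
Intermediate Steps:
h(m) = 109/36 (h(m) = 3 + 1/(-13 + 49) = 3 + 1/36 = 109/36)
-4587 + √(h(-2) + 1374) = -4587 + √(109/36 + 1374) = -4587 + √(49573/36) = -4587 + √49573/6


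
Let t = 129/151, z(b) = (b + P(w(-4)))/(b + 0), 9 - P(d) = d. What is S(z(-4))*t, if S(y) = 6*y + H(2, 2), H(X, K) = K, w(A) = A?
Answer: -2967/302 ≈ -9.8245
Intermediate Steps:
P(d) = 9 - d
z(b) = (13 + b)/b (z(b) = (b + (9 - 1*(-4)))/(b + 0) = (b + (9 + 4))/b = (b + 13)/b = (13 + b)/b)
S(y) = 2 + 6*y (S(y) = 6*y + 2 = 2 + 6*y)
t = 129/151 (t = 129*(1/151) = 129/151 ≈ 0.85430)
S(z(-4))*t = (2 + 6*((13 - 4)/(-4)))*(129/151) = (2 + 6*(-1/4*9))*(129/151) = (2 + 6*(-9/4))*(129/151) = (2 - 27/2)*(129/151) = -23/2*129/151 = -2967/302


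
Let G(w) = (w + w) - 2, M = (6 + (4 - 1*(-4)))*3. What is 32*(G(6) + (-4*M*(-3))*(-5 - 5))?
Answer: -160960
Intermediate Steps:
M = 42 (M = (6 + (4 + 4))*3 = (6 + 8)*3 = 14*3 = 42)
G(w) = -2 + 2*w (G(w) = 2*w - 2 = -2 + 2*w)
32*(G(6) + (-4*M*(-3))*(-5 - 5)) = 32*((-2 + 2*6) + (-168*(-3))*(-5 - 5)) = 32*((-2 + 12) - 4*(-126)*(-10)) = 32*(10 + 504*(-10)) = 32*(10 - 5040) = 32*(-5030) = -160960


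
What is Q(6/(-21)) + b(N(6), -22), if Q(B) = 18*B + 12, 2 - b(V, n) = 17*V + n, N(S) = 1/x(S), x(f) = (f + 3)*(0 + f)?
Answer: 11545/378 ≈ 30.542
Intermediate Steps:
x(f) = f*(3 + f) (x(f) = (3 + f)*f = f*(3 + f))
N(S) = 1/(S*(3 + S))
b(V, n) = 2 - n - 17*V (b(V, n) = 2 - (17*V + n) = 2 - (n + 17*V) = 2 + (-n - 17*V) = 2 - n - 17*V)
Q(B) = 12 + 18*B
Q(6/(-21)) + b(N(6), -22) = (12 + 18*(6/(-21))) + (2 - 1*(-22) - 17/(6*(3 + 6))) = (12 + 18*(6*(-1/21))) + (2 + 22 - 17/(6*9)) = (12 + 18*(-2/7)) + (2 + 22 - 17/(6*9)) = (12 - 36/7) + (2 + 22 - 17*1/54) = 48/7 + (2 + 22 - 17/54) = 48/7 + 1279/54 = 11545/378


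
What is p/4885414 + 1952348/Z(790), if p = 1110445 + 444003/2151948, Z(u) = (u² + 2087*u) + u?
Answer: 2163202451698564193/1991910313351705720 ≈ 1.0860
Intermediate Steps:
Z(u) = u² + 2088*u
p = 796540113621/717316 (p = 1110445 + 444003*(1/2151948) = 1110445 + 148001/717316 = 796540113621/717316 ≈ 1.1104e+6)
p/4885414 + 1952348/Z(790) = (796540113621/717316)/4885414 + 1952348/((790*(2088 + 790))) = (796540113621/717316)*(1/4885414) + 1952348/((790*2878)) = 796540113621/3504385628824 + 1952348/2273620 = 796540113621/3504385628824 + 1952348*(1/2273620) = 796540113621/3504385628824 + 488087/568405 = 2163202451698564193/1991910313351705720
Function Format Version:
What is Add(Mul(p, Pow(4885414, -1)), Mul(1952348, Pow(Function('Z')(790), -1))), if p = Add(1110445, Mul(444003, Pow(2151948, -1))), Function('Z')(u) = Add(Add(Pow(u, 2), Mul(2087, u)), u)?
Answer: Rational(2163202451698564193, 1991910313351705720) ≈ 1.0860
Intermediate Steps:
Function('Z')(u) = Add(Pow(u, 2), Mul(2088, u))
p = Rational(796540113621, 717316) (p = Add(1110445, Mul(444003, Rational(1, 2151948))) = Add(1110445, Rational(148001, 717316)) = Rational(796540113621, 717316) ≈ 1.1104e+6)
Add(Mul(p, Pow(4885414, -1)), Mul(1952348, Pow(Function('Z')(790), -1))) = Add(Mul(Rational(796540113621, 717316), Pow(4885414, -1)), Mul(1952348, Pow(Mul(790, Add(2088, 790)), -1))) = Add(Mul(Rational(796540113621, 717316), Rational(1, 4885414)), Mul(1952348, Pow(Mul(790, 2878), -1))) = Add(Rational(796540113621, 3504385628824), Mul(1952348, Pow(2273620, -1))) = Add(Rational(796540113621, 3504385628824), Mul(1952348, Rational(1, 2273620))) = Add(Rational(796540113621, 3504385628824), Rational(488087, 568405)) = Rational(2163202451698564193, 1991910313351705720)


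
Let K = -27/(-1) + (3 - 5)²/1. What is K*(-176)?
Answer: -5456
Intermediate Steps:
K = 31 (K = -27*(-1) + (-2)²*1 = 27 + 4*1 = 27 + 4 = 31)
K*(-176) = 31*(-176) = -5456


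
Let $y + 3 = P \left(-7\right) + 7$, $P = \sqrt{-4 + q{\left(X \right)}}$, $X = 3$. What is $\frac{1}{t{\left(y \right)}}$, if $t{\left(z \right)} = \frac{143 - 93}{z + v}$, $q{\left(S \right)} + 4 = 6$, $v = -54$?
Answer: $-1 - \frac{7 i \sqrt{2}}{50} \approx -1.0 - 0.19799 i$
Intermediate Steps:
$q{\left(S \right)} = 2$ ($q{\left(S \right)} = -4 + 6 = 2$)
$P = i \sqrt{2}$ ($P = \sqrt{-4 + 2} = \sqrt{-2} = i \sqrt{2} \approx 1.4142 i$)
$y = 4 - 7 i \sqrt{2}$ ($y = -3 + \left(i \sqrt{2} \left(-7\right) + 7\right) = -3 + \left(- 7 i \sqrt{2} + 7\right) = -3 + \left(7 - 7 i \sqrt{2}\right) = 4 - 7 i \sqrt{2} \approx 4.0 - 9.8995 i$)
$t{\left(z \right)} = \frac{50}{-54 + z}$ ($t{\left(z \right)} = \frac{143 - 93}{z - 54} = \frac{50}{-54 + z}$)
$\frac{1}{t{\left(y \right)}} = \frac{1}{50 \frac{1}{-54 + \left(4 - 7 i \sqrt{2}\right)}} = \frac{1}{50 \frac{1}{-50 - 7 i \sqrt{2}}} = -1 - \frac{7 i \sqrt{2}}{50}$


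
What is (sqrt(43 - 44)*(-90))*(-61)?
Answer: 5490*I ≈ 5490.0*I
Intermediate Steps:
(sqrt(43 - 44)*(-90))*(-61) = (sqrt(-1)*(-90))*(-61) = (I*(-90))*(-61) = -90*I*(-61) = 5490*I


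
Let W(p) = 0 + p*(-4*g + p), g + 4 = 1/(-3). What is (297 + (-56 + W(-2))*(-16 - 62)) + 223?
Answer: 7280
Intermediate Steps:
g = -13/3 (g = -4 + 1/(-3) = -4 - ⅓ = -13/3 ≈ -4.3333)
W(p) = p*(52/3 + p) (W(p) = 0 + p*(-4*(-13/3) + p) = 0 + p*(52/3 + p) = p*(52/3 + p))
(297 + (-56 + W(-2))*(-16 - 62)) + 223 = (297 + (-56 + (⅓)*(-2)*(52 + 3*(-2)))*(-16 - 62)) + 223 = (297 + (-56 + (⅓)*(-2)*(52 - 6))*(-78)) + 223 = (297 + (-56 + (⅓)*(-2)*46)*(-78)) + 223 = (297 + (-56 - 92/3)*(-78)) + 223 = (297 - 260/3*(-78)) + 223 = (297 + 6760) + 223 = 7057 + 223 = 7280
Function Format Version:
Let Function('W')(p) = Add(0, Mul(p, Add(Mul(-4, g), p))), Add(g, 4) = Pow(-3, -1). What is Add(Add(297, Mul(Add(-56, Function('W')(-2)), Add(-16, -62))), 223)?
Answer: 7280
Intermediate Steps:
g = Rational(-13, 3) (g = Add(-4, Pow(-3, -1)) = Add(-4, Rational(-1, 3)) = Rational(-13, 3) ≈ -4.3333)
Function('W')(p) = Mul(p, Add(Rational(52, 3), p)) (Function('W')(p) = Add(0, Mul(p, Add(Mul(-4, Rational(-13, 3)), p))) = Add(0, Mul(p, Add(Rational(52, 3), p))) = Mul(p, Add(Rational(52, 3), p)))
Add(Add(297, Mul(Add(-56, Function('W')(-2)), Add(-16, -62))), 223) = Add(Add(297, Mul(Add(-56, Mul(Rational(1, 3), -2, Add(52, Mul(3, -2)))), Add(-16, -62))), 223) = Add(Add(297, Mul(Add(-56, Mul(Rational(1, 3), -2, Add(52, -6))), -78)), 223) = Add(Add(297, Mul(Add(-56, Mul(Rational(1, 3), -2, 46)), -78)), 223) = Add(Add(297, Mul(Add(-56, Rational(-92, 3)), -78)), 223) = Add(Add(297, Mul(Rational(-260, 3), -78)), 223) = Add(Add(297, 6760), 223) = Add(7057, 223) = 7280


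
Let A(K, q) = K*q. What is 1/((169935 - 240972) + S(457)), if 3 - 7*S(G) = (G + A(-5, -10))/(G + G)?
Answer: -6398/454492491 ≈ -1.4077e-5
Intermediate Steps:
S(G) = 3/7 - (50 + G)/(14*G) (S(G) = 3/7 - (G - 5*(-10))/(7*(G + G)) = 3/7 - (G + 50)/(7*(2*G)) = 3/7 - (50 + G)*1/(2*G)/7 = 3/7 - (50 + G)/(14*G))
1/((169935 - 240972) + S(457)) = 1/((169935 - 240972) + (5/14)*(-10 + 457)/457) = 1/(-71037 + (5/14)*(1/457)*447) = 1/(-71037 + 2235/6398) = 1/(-454492491/6398) = -6398/454492491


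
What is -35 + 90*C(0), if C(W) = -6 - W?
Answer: -575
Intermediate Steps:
-35 + 90*C(0) = -35 + 90*(-6 - 1*0) = -35 + 90*(-6 + 0) = -35 + 90*(-6) = -35 - 540 = -575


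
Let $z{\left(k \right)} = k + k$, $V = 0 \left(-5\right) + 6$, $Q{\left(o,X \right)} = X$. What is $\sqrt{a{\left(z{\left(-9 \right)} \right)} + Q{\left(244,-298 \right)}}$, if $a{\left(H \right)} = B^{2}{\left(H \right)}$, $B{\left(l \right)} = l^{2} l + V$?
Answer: $\sqrt{33941978} \approx 5826.0$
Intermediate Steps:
$V = 6$ ($V = 0 + 6 = 6$)
$z{\left(k \right)} = 2 k$
$B{\left(l \right)} = 6 + l^{3}$ ($B{\left(l \right)} = l^{2} l + 6 = l^{3} + 6 = 6 + l^{3}$)
$a{\left(H \right)} = \left(6 + H^{3}\right)^{2}$
$\sqrt{a{\left(z{\left(-9 \right)} \right)} + Q{\left(244,-298 \right)}} = \sqrt{\left(6 + \left(2 \left(-9\right)\right)^{3}\right)^{2} - 298} = \sqrt{\left(6 + \left(-18\right)^{3}\right)^{2} - 298} = \sqrt{\left(6 - 5832\right)^{2} - 298} = \sqrt{\left(-5826\right)^{2} - 298} = \sqrt{33942276 - 298} = \sqrt{33941978}$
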